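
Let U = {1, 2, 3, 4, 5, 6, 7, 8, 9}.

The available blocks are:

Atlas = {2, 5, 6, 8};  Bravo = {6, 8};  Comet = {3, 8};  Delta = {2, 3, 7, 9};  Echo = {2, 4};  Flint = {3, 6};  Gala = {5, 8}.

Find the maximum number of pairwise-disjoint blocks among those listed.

Echo, Flint, Gala are pairwise disjoint (Echo={2,4}; Flint={3,6}; Gala={5,8}).
Every remaining block overlaps one of these, and no 4 of the listed blocks are pairwise disjoint, so 3 is the maximum.

3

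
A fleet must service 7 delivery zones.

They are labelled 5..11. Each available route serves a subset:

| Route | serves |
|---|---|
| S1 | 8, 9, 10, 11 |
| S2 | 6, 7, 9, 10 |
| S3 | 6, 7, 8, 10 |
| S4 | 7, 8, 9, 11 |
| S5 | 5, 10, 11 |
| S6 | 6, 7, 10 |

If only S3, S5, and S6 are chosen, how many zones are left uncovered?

1

Union of S3, S5, S6 = {5, 6, 7, 8, 10, 11}.
Not covered: 9 — 1 zone.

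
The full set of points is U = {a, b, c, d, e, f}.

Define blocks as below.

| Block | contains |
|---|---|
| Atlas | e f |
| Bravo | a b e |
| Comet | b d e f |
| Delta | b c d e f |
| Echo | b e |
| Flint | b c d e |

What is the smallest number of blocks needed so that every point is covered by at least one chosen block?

2

Take {Bravo, Delta}. Their union is {a, b, c, d, e, f}, which is all 6 points.
No single block has all 6 points (the largest, Delta, has 5), so 2 is optimal.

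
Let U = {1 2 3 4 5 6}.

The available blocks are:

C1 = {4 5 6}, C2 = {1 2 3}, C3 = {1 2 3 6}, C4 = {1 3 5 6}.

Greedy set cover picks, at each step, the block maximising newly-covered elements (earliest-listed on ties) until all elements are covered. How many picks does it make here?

2

Greedy: pick C3 (covers 4 new) → pick C1 (covers 2 new). Total picks: 2.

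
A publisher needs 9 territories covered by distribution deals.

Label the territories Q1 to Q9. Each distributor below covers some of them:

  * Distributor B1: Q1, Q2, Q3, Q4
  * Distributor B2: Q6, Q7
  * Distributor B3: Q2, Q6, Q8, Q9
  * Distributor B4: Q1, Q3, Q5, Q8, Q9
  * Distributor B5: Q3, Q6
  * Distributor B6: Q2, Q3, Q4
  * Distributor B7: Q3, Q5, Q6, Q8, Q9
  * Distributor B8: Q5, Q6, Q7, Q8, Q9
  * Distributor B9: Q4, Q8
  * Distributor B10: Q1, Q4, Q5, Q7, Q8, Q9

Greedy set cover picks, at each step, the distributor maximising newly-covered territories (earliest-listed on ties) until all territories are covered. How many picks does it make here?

3

Greedy: pick B10 (covers 6 new) → pick B1 (covers 2 new) → pick B2 (covers 1 new). Total picks: 3.
(The true minimum cover uses only 2 distributors, so greedy is not optimal here.)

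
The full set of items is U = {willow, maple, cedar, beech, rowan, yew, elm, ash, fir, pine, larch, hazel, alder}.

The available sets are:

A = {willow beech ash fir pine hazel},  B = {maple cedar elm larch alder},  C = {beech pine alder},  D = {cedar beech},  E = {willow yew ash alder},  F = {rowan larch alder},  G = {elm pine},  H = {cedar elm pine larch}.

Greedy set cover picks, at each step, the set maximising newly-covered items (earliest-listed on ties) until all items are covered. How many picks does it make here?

4

Greedy: pick A (covers 6 new) → pick B (covers 5 new) → pick E (covers 1 new) → pick F (covers 1 new). Total picks: 4.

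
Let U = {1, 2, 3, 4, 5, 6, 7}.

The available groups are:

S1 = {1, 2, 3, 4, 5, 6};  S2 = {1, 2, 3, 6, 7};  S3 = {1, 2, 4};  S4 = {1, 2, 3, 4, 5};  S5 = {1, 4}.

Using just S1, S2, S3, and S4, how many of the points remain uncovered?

0

Union of S1, S2, S3, S4 = {1, 2, 3, 4, 5, 6, 7} — that's every point, so 0 are uncovered.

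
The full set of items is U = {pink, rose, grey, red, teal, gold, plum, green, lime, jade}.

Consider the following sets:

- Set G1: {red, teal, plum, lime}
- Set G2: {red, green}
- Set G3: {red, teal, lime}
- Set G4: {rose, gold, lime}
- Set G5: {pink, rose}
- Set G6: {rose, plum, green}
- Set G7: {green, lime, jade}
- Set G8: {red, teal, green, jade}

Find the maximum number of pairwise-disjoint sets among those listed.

G2, G5 are pairwise disjoint (G2={red,green}; G5={pink,rose}).
Every remaining set overlaps one of these, and no 3 of the listed sets are pairwise disjoint, so 2 is the maximum.

2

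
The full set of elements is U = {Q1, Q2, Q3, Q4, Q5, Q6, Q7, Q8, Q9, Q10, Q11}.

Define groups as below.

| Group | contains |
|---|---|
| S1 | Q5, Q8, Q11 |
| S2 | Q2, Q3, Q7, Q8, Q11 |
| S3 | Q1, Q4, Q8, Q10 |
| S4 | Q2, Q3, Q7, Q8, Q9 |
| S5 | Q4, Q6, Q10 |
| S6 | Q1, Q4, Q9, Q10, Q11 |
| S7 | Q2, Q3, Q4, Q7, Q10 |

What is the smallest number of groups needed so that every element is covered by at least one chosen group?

4

S1, S3, S4, and S5 cover everything between them: the union {Q1, Q2, Q3, Q4, Q5, Q6, Q7, Q8, Q9, Q10, Q11} is all of U.
No 3 of the 7 groups cover everything (all 35 combinations miss at least one element), so 4 is optimal.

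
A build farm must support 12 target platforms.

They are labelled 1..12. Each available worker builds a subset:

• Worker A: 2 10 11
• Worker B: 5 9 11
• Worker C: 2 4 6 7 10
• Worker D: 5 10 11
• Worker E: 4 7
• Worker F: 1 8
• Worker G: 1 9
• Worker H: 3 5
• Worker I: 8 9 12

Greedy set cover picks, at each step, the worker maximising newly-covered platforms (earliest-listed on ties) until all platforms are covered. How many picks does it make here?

5

Greedy: pick C (covers 5 new) → pick B (covers 3 new) → pick F (covers 2 new) → pick H (covers 1 new) → pick I (covers 1 new). Total picks: 5.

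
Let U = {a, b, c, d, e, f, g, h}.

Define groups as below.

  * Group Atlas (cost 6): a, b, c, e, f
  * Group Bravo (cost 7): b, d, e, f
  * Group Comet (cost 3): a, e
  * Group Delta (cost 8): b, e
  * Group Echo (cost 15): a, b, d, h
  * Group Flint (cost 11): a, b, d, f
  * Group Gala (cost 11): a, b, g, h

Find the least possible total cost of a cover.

24

Atlas, Bravo, Gala together cover every point (Atlas ∪ Bravo ∪ Gala = {a, b, c, d, e, f, g, h}); total cost 6 + 7 + 11 = 24.
No covering selection has total cost below 24.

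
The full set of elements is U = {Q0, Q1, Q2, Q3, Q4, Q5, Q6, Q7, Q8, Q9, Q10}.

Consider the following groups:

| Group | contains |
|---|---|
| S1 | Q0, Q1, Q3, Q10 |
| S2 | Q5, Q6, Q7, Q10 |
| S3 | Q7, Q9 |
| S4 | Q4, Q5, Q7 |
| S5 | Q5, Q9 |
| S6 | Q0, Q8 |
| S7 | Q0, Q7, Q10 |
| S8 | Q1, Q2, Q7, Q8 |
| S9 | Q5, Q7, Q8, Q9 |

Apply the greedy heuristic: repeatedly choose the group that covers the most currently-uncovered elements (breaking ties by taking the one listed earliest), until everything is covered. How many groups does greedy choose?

Greedy: pick S1 (covers 4 new) → pick S9 (covers 4 new) → pick S2 (covers 1 new) → pick S4 (covers 1 new) → pick S8 (covers 1 new). Total picks: 5.

5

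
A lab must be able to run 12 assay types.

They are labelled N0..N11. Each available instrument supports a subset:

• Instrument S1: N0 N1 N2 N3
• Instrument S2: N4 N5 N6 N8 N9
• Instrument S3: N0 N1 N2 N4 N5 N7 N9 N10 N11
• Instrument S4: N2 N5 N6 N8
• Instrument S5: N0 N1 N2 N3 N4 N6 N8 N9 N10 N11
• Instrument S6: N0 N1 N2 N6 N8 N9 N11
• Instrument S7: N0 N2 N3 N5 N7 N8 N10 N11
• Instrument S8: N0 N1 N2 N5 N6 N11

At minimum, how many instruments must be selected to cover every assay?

S3 and S5 together: S3 ∪ S5 = {N0, N1, N2, N3, N4, N5, N6, N7, N8, N9, N10, N11} — every assay is covered.
No single instrument has all 12 assays (the largest, S5, has 10), so 2 is optimal.

2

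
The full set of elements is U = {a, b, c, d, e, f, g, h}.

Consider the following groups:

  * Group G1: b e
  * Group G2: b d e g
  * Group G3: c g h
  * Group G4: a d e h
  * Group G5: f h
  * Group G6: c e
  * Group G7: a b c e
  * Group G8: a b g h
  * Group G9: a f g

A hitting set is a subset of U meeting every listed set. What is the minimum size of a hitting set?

3

The 3 elements {e, g, h} hit every group.
No choice of 2 elements meets every group, so 3 is the minimum.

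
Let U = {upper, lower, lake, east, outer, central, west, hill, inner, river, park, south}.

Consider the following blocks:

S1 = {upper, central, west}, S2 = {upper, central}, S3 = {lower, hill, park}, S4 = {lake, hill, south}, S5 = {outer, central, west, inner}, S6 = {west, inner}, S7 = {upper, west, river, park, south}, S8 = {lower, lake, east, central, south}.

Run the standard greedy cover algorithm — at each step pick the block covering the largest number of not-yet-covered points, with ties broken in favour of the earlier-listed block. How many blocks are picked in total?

Greedy: pick S7 (covers 5 new) → pick S8 (covers 4 new) → pick S5 (covers 2 new) → pick S3 (covers 1 new). Total picks: 4.

4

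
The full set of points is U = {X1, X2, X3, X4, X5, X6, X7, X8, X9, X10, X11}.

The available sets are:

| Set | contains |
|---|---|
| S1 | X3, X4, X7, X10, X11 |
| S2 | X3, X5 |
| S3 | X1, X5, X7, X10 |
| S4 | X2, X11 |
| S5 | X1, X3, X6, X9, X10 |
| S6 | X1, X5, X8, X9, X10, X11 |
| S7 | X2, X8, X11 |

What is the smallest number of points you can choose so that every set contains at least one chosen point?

Take H = {X2, X3, X5}. Each listed set contains at least one of these, so H is a hitting set of size 3.
No choice of 2 points meets every set, so 3 is the minimum.

3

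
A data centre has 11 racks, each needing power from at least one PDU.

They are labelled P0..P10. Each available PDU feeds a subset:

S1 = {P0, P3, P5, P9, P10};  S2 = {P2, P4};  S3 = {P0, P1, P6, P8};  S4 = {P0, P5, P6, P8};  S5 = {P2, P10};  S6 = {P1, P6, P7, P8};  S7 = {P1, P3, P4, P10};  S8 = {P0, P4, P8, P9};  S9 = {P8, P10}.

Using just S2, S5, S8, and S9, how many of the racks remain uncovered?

Union of S2, S5, S8, S9 = {P0, P2, P4, P8, P9, P10}.
Not covered: P1, P3, P5, P6, P7 — 5 racks.

5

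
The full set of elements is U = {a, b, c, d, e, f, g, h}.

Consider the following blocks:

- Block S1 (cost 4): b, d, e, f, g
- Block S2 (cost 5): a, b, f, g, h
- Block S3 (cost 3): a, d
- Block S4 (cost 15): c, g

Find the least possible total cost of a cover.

24

S1, S2, S4 together cover every element (S1 ∪ S2 ∪ S4 = {a, b, c, d, e, f, g, h}); total cost 4 + 5 + 15 = 24.
No covering selection has total cost below 24.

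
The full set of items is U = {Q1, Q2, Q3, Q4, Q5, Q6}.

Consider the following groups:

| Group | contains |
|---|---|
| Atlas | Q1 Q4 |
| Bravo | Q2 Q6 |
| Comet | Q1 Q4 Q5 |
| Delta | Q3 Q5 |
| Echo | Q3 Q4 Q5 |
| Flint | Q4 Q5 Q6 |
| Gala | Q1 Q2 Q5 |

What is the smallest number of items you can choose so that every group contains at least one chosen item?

3

Take H = {Q1, Q2, Q5}. Each listed group contains at least one of these, so H is a hitting set of size 3.
The groups Atlas, Bravo, Delta are pairwise disjoint, so any hitting set needs a separate item for each — at least 3. Hence 3 is optimal.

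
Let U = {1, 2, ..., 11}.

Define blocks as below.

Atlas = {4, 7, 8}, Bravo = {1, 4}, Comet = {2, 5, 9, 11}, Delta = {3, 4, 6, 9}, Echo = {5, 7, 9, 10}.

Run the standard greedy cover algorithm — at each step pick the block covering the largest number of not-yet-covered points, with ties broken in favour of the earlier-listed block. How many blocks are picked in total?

Greedy: pick Comet (covers 4 new) → pick Atlas (covers 3 new) → pick Delta (covers 2 new) → pick Bravo (covers 1 new) → pick Echo (covers 1 new). Total picks: 5.

5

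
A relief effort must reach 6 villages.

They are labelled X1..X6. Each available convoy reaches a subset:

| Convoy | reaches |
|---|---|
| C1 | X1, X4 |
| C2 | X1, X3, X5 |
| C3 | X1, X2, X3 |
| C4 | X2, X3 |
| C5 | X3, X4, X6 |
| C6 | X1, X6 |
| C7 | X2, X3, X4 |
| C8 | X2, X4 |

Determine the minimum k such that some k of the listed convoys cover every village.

C2 and C6 and C7 together: C2 ∪ C6 ∪ C7 = {X1, X2, X3, X4, X5, X6} — every village is covered.
Only C2 contains X5, so C2 is forced; the remaining 3 villages need at least 2 more convoys (each remaining convoy adds at most 2) — so at least 3 convoys are needed, and 3 is optimal.

3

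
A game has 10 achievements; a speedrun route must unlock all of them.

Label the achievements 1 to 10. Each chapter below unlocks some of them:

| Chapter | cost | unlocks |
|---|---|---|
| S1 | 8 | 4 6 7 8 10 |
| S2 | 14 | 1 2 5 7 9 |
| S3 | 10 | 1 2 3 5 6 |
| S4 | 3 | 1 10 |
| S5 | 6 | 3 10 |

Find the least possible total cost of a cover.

28

S1, S2, S5 together cover every achievement (S1 ∪ S2 ∪ S5 = {1, 2, 3, 4, 5, 6, 7, 8, 9, 10}); total cost 8 + 14 + 6 = 28.
The greedy pick S4, S1, S3, S2 costs 35; no covering selection beats 28.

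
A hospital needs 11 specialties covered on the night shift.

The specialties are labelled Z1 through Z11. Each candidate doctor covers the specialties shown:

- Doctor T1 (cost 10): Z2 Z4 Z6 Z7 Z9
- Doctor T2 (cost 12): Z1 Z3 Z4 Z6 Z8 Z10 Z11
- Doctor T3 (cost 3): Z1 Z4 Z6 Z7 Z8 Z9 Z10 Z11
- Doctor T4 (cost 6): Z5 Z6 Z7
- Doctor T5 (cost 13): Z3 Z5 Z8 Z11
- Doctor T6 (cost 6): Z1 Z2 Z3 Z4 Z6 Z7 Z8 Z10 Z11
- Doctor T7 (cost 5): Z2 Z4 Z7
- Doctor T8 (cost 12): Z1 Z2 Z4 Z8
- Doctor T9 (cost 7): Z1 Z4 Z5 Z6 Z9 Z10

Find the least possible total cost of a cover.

T6, T9 together cover every specialty (T6 ∪ T9 = {Z1, Z2, Z3, Z4, Z5, Z6, Z7, Z8, Z9, Z10, Z11}); total cost 6 + 7 = 13.
The greedy pick T3, T6, T4 costs 15; no covering selection beats 13.

13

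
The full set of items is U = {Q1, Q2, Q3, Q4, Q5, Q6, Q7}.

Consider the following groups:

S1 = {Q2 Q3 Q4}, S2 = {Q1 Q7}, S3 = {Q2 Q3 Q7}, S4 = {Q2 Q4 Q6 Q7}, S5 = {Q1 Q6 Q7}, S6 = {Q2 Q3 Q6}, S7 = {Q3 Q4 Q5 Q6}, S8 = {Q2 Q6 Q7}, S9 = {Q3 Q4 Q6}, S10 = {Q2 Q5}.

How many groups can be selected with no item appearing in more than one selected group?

S2, S9, S10 are pairwise disjoint (S2={Q1,Q7}; S9={Q3,Q4,Q6}; S10={Q2,Q5}).
Every remaining group overlaps one of these, and no 4 of the listed groups are pairwise disjoint, so 3 is the maximum.

3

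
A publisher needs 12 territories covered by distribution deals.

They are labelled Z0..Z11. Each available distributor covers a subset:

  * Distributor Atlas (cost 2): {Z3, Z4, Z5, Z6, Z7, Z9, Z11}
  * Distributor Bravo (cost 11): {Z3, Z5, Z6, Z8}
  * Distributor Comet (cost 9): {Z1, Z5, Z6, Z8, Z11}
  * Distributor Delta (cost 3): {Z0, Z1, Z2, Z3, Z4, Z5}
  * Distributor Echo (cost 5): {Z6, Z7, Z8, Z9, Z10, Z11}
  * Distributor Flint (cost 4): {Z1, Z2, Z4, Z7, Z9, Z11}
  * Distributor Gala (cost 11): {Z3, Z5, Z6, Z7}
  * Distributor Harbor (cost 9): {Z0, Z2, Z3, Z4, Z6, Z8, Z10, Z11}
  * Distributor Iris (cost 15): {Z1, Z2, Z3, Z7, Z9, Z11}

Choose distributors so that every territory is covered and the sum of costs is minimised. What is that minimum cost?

8

Delta, Echo together cover every territory (Delta ∪ Echo = {Z0, Z1, Z2, Z3, Z4, Z5, Z6, Z7, Z8, Z9, Z10, Z11}); total cost 3 + 5 = 8.
The greedy pick Atlas, Delta, Echo costs 10; no covering selection beats 8.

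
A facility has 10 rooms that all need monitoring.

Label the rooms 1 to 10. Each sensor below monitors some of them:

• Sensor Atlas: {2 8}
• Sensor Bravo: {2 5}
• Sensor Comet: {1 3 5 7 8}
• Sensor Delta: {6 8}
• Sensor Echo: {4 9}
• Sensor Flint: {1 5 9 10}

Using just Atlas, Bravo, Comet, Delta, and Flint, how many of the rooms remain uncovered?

Union of Atlas, Bravo, Comet, Delta, Flint = {1, 2, 3, 5, 6, 7, 8, 9, 10}.
Not covered: 4 — 1 room.

1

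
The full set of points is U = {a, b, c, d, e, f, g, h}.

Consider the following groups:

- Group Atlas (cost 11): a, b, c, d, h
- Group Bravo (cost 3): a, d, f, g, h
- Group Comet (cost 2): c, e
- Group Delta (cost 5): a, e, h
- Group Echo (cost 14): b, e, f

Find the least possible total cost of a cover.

Atlas, Bravo, Comet together cover every point (Atlas ∪ Bravo ∪ Comet = {a, b, c, d, e, f, g, h}); total cost 11 + 3 + 2 = 16.
No covering selection has total cost below 16.

16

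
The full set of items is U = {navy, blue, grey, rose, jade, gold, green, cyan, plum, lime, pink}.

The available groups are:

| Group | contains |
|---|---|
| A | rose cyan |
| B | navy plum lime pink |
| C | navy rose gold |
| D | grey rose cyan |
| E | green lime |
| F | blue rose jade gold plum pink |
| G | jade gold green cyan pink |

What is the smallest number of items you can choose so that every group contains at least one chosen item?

H = {rose, green, pink} meets every group (each contains at least one member of H), and |H| = 3.
No choice of 2 items meets every group, so 3 is the minimum.

3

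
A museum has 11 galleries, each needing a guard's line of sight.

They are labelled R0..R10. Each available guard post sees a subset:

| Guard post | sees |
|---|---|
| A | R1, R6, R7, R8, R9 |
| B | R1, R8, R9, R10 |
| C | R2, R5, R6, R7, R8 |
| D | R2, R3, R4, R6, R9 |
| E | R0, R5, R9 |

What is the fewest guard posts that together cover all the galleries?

B and C and D and E together: B ∪ C ∪ D ∪ E = {R0, R1, R2, R3, R4, R5, R6, R7, R8, R9, R10} — every gallery is covered.
No 3 of the 5 guard posts cover everything (all 10 combinations miss at least one gallery), so 4 is optimal.

4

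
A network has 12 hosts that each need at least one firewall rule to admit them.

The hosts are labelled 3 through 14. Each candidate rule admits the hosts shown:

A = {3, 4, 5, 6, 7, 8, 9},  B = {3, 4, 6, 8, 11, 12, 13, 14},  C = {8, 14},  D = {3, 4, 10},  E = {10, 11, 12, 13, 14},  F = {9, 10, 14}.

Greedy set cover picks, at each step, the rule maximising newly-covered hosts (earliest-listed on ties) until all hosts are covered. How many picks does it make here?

Greedy: pick B (covers 8 new) → pick A (covers 3 new) → pick D (covers 1 new). Total picks: 3.
(The true minimum cover uses only 2 rules, so greedy is not optimal here.)

3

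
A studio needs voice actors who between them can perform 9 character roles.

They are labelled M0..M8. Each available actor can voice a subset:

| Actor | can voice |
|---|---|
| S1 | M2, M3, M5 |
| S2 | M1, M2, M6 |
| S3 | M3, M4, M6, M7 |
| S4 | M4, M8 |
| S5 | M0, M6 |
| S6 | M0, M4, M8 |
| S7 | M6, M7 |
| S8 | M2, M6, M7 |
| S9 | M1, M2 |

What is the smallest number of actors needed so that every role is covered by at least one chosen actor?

Take {S1, S6, S7, S9}. Their union is {M0, M1, M2, M3, M4, M5, M6, M7, M8}, which is all 9 roles.
No 3 of the 9 actors cover everything (all 84 combinations miss at least one role), so 4 is optimal.

4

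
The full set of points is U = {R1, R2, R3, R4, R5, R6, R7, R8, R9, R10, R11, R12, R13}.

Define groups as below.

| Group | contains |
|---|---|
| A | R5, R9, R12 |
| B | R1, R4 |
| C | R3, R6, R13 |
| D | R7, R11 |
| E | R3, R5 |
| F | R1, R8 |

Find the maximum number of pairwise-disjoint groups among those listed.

A, B, C, D are pairwise disjoint (A={R5,R9,R12}; B={R1,R4}; C={R3,R6,R13}; D={R7,R11}).
Every remaining group overlaps one of these, and no 5 of the listed groups are pairwise disjoint, so 4 is the maximum.

4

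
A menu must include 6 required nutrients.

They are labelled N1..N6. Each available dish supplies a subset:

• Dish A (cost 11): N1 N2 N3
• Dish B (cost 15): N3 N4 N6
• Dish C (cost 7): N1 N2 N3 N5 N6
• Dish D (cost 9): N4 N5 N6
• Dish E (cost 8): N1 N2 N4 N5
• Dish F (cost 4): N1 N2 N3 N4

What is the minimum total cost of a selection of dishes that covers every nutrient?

C, F together cover every nutrient (C ∪ F = {N1, N2, N3, N4, N5, N6}); total cost 7 + 4 = 11.
No covering selection has total cost below 11.

11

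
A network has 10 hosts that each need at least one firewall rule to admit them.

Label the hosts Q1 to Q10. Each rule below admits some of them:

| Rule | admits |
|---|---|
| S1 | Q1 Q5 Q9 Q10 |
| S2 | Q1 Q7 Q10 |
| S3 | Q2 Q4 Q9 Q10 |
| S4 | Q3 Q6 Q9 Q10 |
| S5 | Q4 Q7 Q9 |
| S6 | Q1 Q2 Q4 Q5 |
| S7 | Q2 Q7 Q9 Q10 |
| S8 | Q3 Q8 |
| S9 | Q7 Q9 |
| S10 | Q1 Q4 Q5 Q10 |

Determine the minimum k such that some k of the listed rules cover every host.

4

Take {S4, S7, S8, S10}. Their union is {Q1, Q2, Q3, Q4, Q5, Q6, Q7, Q8, Q9, Q10}, which is all 10 hosts.
No 3 of the 10 rules cover everything (all 120 combinations miss at least one host), so 4 is optimal.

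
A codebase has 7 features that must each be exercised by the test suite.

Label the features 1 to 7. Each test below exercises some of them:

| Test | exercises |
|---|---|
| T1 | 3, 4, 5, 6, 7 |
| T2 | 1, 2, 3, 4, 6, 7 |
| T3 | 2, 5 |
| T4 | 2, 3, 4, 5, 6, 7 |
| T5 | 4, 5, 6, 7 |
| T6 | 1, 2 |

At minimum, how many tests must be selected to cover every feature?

2

Take {T1, T6}. Their union is {1, 2, 3, 4, 5, 6, 7}, which is all 7 features.
No single test has all 7 features (the largest, T2, has 6), so 2 is optimal.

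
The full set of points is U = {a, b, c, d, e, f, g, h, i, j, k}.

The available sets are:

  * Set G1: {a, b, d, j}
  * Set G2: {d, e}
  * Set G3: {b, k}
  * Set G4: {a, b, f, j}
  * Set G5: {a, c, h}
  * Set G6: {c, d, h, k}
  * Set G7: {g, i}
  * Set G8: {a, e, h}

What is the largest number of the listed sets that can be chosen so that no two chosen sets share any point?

G2, G3, G5, G7 are pairwise disjoint (G2={d,e}; G3={b,k}; G5={a,c,h}; G7={g,i}).
Every remaining set overlaps one of these, and no 5 of the listed sets are pairwise disjoint, so 4 is the maximum.

4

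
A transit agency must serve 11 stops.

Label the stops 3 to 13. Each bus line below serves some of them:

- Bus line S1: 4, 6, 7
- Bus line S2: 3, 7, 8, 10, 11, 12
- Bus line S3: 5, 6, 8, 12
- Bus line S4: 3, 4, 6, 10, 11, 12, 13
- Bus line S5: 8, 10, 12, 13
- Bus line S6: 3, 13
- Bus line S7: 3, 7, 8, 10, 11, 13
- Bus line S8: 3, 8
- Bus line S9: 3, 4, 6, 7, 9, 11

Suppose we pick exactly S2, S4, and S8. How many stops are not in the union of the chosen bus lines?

2

Union of S2, S4, S8 = {3, 4, 6, 7, 8, 10, 11, 12, 13}.
Not covered: 5, 9 — 2 stops.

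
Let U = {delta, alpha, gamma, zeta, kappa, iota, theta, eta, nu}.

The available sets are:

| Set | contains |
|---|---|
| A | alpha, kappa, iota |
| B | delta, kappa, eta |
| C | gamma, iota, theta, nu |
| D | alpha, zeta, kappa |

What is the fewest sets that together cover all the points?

B, C, and D cover everything between them: the union {delta, alpha, gamma, zeta, kappa, iota, theta, eta, nu} is all of U.
Each set has at most 4 points, and 2·4 = 8 < 9 — so at least 3 sets are needed, and 3 is optimal.

3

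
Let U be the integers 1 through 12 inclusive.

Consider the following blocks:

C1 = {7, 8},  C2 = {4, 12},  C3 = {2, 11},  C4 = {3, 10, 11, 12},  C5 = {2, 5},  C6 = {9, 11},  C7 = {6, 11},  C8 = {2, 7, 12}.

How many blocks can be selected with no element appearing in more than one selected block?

C1, C2, C5, C7 are pairwise disjoint (C1={7,8}; C2={4,12}; C5={2,5}; C7={6,11}).
Every remaining block overlaps one of these, and no 5 of the listed blocks are pairwise disjoint, so 4 is the maximum.

4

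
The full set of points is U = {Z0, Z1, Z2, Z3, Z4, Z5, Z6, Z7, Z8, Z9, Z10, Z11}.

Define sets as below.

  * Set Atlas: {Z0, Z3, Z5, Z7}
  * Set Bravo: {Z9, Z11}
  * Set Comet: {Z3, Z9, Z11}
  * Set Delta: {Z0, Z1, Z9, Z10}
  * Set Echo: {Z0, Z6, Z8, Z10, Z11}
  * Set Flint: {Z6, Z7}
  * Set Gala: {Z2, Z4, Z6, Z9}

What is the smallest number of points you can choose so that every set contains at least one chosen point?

Take H = {Z7, Z9, Z10}. Each listed set contains at least one of these, so H is a hitting set of size 3.
No choice of 2 points meets every set, so 3 is the minimum.

3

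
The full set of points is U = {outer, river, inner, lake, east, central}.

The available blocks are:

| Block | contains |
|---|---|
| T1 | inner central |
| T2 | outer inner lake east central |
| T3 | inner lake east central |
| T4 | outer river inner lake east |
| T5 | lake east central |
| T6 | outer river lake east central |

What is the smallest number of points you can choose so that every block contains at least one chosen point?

H = {inner, east} meets every block (each contains at least one member of H), and |H| = 2.
No single point lies in every block, so at least 2 are needed and 2 is optimal.

2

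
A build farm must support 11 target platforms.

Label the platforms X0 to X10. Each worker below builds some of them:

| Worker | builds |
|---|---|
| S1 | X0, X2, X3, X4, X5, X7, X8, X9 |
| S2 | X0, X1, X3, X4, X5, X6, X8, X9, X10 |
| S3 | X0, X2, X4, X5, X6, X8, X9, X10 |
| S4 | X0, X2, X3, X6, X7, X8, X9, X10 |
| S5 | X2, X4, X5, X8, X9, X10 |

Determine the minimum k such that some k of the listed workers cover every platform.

S2 and S4 together: S2 ∪ S4 = {X0, X1, X2, X3, X4, X5, X6, X7, X8, X9, X10} — every platform is covered.
No single worker has all 11 platforms (the largest, S2, has 9), so 2 is optimal.

2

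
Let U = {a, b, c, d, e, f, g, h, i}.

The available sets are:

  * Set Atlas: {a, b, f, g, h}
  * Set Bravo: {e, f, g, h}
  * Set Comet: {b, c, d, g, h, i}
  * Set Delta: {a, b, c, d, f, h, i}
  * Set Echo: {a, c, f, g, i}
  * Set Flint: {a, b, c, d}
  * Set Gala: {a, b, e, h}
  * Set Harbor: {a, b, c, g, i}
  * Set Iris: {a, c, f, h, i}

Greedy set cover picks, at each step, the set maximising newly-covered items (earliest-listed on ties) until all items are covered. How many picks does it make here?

Greedy: pick Delta (covers 7 new) → pick Bravo (covers 2 new). Total picks: 2.

2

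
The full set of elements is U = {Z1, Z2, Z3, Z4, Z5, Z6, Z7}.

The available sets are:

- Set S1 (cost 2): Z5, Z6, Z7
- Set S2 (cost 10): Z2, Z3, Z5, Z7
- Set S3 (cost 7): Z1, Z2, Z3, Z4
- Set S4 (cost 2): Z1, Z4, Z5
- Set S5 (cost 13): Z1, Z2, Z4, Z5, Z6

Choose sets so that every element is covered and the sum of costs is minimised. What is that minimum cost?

S1, S3 together cover every element (S1 ∪ S3 = {Z1, Z2, Z3, Z4, Z5, Z6, Z7}); total cost 2 + 7 = 9.
The greedy pick S1, S4, S3 costs 11; no covering selection beats 9.

9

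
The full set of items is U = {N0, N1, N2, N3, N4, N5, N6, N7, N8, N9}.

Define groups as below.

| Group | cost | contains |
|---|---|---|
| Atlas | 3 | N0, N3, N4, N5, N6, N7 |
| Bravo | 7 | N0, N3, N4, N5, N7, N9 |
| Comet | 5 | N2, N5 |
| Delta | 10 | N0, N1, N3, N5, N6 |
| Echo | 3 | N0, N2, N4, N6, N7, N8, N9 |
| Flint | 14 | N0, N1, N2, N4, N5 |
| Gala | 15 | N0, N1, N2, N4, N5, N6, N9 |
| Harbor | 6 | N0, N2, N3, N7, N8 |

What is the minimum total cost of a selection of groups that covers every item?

Delta, Echo together cover every item (Delta ∪ Echo = {N0, N1, N2, N3, N4, N5, N6, N7, N8, N9}); total cost 10 + 3 = 13.
The greedy pick Echo, Atlas, Delta costs 16; no covering selection beats 13.

13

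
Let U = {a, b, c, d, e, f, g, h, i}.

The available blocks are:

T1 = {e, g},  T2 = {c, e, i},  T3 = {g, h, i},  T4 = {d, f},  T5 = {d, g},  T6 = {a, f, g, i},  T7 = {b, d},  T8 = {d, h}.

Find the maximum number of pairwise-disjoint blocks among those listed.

T1, T8 are pairwise disjoint (T1={e,g}; T8={d,h}).
Every remaining block overlaps one of these, and no 3 of the listed blocks are pairwise disjoint, so 2 is the maximum.

2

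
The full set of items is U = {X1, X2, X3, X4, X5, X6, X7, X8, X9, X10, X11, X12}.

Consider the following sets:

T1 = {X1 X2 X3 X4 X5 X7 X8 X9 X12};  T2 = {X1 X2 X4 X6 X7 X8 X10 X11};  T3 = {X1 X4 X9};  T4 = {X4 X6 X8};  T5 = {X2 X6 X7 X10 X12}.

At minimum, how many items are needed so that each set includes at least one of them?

Take H = {X4, X7}. Each listed set contains at least one of these, so H is a hitting set of size 2.
The sets T3, T5 are pairwise disjoint, so any hitting set needs a separate item for each — at least 2. Hence 2 is optimal.

2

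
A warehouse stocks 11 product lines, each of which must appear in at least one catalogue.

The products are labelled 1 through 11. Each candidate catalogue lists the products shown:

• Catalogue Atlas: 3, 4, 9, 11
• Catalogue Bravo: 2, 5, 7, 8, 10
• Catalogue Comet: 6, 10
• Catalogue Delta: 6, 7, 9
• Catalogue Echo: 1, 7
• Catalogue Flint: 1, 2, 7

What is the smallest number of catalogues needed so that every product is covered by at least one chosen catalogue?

Atlas and Bravo and Delta and Echo together: Atlas ∪ Bravo ∪ Delta ∪ Echo = {1, 2, 3, 4, 5, 6, 7, 8, 9, 10, 11} — every product is covered.
No 3 of the 6 catalogues cover everything (all 20 combinations miss at least one product), so 4 is optimal.

4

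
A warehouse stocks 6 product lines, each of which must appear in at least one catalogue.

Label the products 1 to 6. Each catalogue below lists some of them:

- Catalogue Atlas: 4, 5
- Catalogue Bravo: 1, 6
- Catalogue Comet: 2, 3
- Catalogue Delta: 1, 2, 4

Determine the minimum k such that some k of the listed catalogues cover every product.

Take {Atlas, Bravo, Comet}. Their union is {1, 2, 3, 4, 5, 6}, which is all 6 products.
Only Comet contains 3, so Comet is forced; the remaining 4 products need at least 2 more catalogues (each remaining catalogue adds at most 2) — so at least 3 catalogues are needed, and 3 is optimal.

3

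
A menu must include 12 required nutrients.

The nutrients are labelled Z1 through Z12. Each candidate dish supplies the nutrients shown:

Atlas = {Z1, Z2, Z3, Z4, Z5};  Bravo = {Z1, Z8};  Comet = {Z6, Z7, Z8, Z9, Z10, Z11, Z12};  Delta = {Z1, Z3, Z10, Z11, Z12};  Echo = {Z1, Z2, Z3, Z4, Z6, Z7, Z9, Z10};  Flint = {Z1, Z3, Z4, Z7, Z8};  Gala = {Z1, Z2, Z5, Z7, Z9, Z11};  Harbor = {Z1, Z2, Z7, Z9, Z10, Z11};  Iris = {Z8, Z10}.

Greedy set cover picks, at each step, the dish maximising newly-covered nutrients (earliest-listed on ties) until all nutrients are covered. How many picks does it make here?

Greedy: pick Echo (covers 8 new) → pick Comet (covers 3 new) → pick Atlas (covers 1 new). Total picks: 3.
(The true minimum cover uses only 2 dishes, so greedy is not optimal here.)

3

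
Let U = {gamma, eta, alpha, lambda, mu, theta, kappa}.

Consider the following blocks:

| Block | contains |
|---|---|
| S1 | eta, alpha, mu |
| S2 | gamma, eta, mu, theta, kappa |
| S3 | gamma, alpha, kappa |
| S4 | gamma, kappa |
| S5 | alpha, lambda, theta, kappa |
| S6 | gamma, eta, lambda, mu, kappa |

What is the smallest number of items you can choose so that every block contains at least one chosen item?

The 2 items {eta, kappa} hit every block.
The blocks S1, S4 are pairwise disjoint, so any hitting set needs a separate item for each — at least 2. Hence 2 is optimal.

2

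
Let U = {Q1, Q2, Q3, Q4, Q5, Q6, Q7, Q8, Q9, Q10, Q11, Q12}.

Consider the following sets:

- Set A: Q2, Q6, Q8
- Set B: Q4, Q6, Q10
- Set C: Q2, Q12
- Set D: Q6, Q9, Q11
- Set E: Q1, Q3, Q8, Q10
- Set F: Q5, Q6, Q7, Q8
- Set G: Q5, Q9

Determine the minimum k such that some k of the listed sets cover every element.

5

B, C, D, E, and F cover everything between them: the union {Q1, Q2, Q3, Q4, Q5, Q6, Q7, Q8, Q9, Q10, Q11, Q12} is all of U.
No 4 of the 7 sets cover everything (all 35 combinations miss at least one element), so 5 is optimal.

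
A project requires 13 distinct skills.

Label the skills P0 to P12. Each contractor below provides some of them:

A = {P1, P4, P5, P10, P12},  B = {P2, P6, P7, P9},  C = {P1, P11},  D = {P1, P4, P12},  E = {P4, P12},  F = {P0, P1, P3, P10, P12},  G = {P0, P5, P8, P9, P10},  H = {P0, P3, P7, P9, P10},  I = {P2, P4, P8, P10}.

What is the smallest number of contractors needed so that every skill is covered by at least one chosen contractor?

5

Take {A, B, C, F, G}. Their union is {P0, P1, P2, P3, P4, P5, P6, P7, P8, P9, P10, P11, P12}, which is all 13 skills.
No 4 of the 9 contractors cover everything (all 126 combinations miss at least one skill), so 5 is optimal.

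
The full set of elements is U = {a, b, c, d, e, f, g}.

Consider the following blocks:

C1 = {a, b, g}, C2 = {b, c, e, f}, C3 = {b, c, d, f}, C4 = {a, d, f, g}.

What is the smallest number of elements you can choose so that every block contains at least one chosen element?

Take H = {a, b}. Each listed block contains at least one of these, so H is a hitting set of size 2.
No single element lies in every block, so at least 2 are needed and 2 is optimal.

2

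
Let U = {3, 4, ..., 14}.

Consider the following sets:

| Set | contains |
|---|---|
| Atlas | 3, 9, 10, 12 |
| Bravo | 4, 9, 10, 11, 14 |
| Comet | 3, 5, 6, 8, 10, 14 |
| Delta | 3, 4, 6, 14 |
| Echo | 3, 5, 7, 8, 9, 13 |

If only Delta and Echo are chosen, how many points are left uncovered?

3

Union of Delta, Echo = {3, 4, 5, 6, 7, 8, 9, 13, 14}.
Not covered: 10, 11, 12 — 3 points.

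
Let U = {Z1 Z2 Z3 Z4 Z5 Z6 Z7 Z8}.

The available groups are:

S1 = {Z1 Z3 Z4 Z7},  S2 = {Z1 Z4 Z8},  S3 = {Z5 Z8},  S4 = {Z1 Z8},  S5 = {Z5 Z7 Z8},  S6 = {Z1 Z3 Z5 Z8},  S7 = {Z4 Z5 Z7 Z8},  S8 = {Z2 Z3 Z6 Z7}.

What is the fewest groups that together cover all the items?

S1 and S5 and S8 together: S1 ∪ S5 ∪ S8 = {Z1, Z2, Z3, Z4, Z5, Z6, Z7, Z8} — every item is covered.
Only S8 contains Z2, so S8 is forced; the remaining 4 items need at least 2 more groups (each remaining group adds at most 3) — so at least 3 groups are needed, and 3 is optimal.

3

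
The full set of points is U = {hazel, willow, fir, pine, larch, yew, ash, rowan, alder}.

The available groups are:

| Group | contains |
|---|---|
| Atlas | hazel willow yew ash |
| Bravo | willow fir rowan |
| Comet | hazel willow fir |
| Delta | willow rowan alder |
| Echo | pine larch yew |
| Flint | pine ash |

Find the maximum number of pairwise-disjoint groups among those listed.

Comet, Echo are pairwise disjoint (Comet={hazel,willow,fir}; Echo={pine,larch,yew}).
Every remaining group overlaps one of these, and no 3 of the listed groups are pairwise disjoint, so 2 is the maximum.

2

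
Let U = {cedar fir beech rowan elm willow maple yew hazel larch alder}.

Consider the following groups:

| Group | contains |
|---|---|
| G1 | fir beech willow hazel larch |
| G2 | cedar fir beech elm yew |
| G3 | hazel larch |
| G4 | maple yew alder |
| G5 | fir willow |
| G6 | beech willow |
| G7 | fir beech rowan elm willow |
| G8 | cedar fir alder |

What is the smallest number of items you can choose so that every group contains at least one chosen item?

4

The 4 items {fir, beech, larch, alder} hit every group.
No choice of 3 items meets every group, so 4 is the minimum.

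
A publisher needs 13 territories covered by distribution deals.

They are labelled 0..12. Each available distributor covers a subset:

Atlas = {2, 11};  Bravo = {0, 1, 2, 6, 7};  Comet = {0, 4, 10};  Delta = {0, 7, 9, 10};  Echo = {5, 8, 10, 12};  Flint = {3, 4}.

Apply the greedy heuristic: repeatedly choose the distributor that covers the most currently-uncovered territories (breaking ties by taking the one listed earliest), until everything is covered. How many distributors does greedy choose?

Greedy: pick Bravo (covers 5 new) → pick Echo (covers 4 new) → pick Flint (covers 2 new) → pick Atlas (covers 1 new) → pick Delta (covers 1 new). Total picks: 5.

5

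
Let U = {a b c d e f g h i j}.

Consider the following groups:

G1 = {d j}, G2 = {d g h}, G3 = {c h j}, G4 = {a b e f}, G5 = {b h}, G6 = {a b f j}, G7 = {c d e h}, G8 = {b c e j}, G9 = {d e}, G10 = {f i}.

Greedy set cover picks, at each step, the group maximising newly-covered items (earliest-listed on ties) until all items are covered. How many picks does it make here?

4

Greedy: pick G4 (covers 4 new) → pick G2 (covers 3 new) → pick G3 (covers 2 new) → pick G10 (covers 1 new). Total picks: 4.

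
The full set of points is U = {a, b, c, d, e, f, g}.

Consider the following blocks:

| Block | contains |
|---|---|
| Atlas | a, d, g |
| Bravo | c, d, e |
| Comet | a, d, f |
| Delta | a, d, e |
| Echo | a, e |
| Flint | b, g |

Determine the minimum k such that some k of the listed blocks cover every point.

Take {Bravo, Comet, Flint}. Their union is {a, b, c, d, e, f, g}, which is all 7 points.
Each block has at most 3 points, and 2·3 = 6 < 7 — so at least 3 blocks are needed, and 3 is optimal.

3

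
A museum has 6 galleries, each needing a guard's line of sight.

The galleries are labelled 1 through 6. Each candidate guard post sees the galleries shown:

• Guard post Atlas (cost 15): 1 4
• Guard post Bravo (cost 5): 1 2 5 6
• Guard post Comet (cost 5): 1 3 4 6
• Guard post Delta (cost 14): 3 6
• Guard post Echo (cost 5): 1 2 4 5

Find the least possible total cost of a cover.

10

Comet, Echo together cover every gallery (Comet ∪ Echo = {1, 2, 3, 4, 5, 6}); total cost 5 + 5 = 10.
No covering selection has total cost below 10.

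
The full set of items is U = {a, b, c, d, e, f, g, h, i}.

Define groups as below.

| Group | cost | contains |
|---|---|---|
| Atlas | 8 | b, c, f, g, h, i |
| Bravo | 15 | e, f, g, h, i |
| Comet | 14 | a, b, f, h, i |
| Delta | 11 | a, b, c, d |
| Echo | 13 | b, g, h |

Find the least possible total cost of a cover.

Bravo, Delta together cover every item (Bravo ∪ Delta = {a, b, c, d, e, f, g, h, i}); total cost 15 + 11 = 26.
The greedy pick Atlas, Delta, Bravo costs 34; no covering selection beats 26.

26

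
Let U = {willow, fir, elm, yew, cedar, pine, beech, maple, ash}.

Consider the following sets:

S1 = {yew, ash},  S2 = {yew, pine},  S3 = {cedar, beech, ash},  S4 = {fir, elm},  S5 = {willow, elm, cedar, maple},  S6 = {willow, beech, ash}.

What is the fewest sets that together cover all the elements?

4

S2 and S4 and S5 and S6 together: S2 ∪ S4 ∪ S5 ∪ S6 = {willow, fir, elm, yew, cedar, pine, beech, maple, ash} — every element is covered.
Only S4 contains fir, so S4 is forced; the remaining 7 elements need at least 3 more sets (each remaining set adds at most 3) — so at least 4 sets are needed, and 4 is optimal.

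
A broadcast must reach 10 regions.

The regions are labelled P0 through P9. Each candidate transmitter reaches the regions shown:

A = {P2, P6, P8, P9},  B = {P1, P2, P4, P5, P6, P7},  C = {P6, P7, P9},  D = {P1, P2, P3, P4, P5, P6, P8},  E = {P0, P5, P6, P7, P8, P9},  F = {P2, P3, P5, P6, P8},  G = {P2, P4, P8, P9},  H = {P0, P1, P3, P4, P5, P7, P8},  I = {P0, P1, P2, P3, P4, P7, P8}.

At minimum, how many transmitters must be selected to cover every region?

2

Take {E, I}. Their union is {P0, P1, P2, P3, P4, P5, P6, P7, P8, P9}, which is all 10 regions.
No single transmitter has all 10 regions (the largest, D, has 7), so 2 is optimal.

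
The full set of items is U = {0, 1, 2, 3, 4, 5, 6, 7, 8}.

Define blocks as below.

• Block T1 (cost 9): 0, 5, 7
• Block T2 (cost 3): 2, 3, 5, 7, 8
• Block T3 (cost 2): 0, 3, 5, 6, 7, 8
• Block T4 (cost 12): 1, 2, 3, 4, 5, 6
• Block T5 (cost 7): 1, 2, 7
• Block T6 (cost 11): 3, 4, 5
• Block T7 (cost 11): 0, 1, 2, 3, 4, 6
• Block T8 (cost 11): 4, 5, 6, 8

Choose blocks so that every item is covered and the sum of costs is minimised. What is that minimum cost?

13

T3, T7 together cover every item (T3 ∪ T7 = {0, 1, 2, 3, 4, 5, 6, 7, 8}); total cost 2 + 11 = 13.
The greedy pick T3, T2, T7 costs 16; no covering selection beats 13.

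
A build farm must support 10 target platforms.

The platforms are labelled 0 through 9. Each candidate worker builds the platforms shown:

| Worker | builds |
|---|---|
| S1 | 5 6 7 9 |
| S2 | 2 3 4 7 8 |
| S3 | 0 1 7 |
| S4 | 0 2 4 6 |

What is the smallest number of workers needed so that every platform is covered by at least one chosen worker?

S1 and S2 and S3 together: S1 ∪ S2 ∪ S3 = {0, 1, 2, 3, 4, 5, 6, 7, 8, 9} — every platform is covered.
Only S3 contains 1, so S3 is forced; the remaining 7 platforms need at least 2 more workers (each remaining worker adds at most 4) — so at least 3 workers are needed, and 3 is optimal.

3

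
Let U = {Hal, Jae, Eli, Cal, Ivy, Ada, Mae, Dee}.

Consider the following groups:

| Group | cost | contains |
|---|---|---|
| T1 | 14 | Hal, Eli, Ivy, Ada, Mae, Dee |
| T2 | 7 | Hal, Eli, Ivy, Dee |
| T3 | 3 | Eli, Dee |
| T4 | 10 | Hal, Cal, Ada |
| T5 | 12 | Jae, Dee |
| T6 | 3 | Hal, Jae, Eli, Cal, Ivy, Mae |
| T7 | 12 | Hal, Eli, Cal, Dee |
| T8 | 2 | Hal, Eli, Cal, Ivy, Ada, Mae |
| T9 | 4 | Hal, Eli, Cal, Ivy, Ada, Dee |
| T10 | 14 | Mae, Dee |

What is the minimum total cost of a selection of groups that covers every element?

T6, T9 together cover every element (T6 ∪ T9 = {Hal, Jae, Eli, Cal, Ivy, Ada, Mae, Dee}); total cost 3 + 4 = 7.
The greedy pick T8, T3, T6 costs 8; no covering selection beats 7.

7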